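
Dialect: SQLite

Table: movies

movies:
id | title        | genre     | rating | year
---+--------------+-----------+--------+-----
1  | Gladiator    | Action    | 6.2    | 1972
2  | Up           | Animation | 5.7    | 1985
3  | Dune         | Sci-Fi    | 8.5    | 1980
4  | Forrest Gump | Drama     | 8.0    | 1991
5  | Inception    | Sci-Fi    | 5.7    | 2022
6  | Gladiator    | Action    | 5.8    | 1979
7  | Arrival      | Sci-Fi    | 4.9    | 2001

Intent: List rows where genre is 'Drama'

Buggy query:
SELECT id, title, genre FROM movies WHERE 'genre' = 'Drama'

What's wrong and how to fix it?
Bug: 'genre' in single quotes is a string literal, not the column; the comparison is literal-vs-literal and never true

Fix: Reference the column as genre without single quotes

Corrected query:
SELECT id, title, genre FROM movies WHERE genre = 'Drama'

Result:
id | title        | genre
---+--------------+------
4  | Forrest Gump | Drama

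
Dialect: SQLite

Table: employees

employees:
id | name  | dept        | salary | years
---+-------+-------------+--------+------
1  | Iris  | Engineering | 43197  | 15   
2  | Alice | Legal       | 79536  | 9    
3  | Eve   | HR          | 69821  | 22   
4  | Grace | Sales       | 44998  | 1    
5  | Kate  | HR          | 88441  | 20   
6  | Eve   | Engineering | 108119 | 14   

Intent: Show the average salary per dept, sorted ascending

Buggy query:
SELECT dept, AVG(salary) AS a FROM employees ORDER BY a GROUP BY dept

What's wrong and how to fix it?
Bug: GROUP BY must precede ORDER BY

Fix: Move ORDER BY to the end, after GROUP BY

Corrected query:
SELECT dept, AVG(salary) AS a FROM employees GROUP BY dept ORDER BY a

Result:
dept        | a    
------------+------
Sales       | 44998
Engineering | 75658
HR          | 79131
Legal       | 79536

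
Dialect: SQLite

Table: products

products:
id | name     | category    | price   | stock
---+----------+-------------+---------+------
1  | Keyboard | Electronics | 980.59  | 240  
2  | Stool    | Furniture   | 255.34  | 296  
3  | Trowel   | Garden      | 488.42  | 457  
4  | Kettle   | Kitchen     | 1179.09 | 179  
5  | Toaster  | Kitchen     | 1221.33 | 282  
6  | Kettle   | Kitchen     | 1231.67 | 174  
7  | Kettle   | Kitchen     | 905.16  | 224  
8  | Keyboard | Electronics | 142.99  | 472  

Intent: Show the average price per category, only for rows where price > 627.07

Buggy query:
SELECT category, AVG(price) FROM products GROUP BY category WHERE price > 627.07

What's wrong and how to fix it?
Bug: Row-level WHERE must come before GROUP BY in the clause order

Fix: Move the WHERE clause before GROUP BY

Corrected query:
SELECT category, AVG(price) FROM products WHERE price > 627.07 GROUP BY category

Result:
category    | AVG(price)
------------+-----------
Electronics | 980.59    
Kitchen     | 1134.3125 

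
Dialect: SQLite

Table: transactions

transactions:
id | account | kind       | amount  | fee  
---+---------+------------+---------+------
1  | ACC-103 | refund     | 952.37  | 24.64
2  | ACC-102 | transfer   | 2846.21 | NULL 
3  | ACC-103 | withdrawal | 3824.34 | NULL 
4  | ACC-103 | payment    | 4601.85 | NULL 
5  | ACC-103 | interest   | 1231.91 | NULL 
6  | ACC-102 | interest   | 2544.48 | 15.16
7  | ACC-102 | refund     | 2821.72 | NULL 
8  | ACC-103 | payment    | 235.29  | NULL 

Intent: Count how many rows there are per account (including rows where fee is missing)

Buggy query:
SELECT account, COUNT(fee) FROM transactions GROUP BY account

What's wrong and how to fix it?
Bug: COUNT(fee) skips NULLs, so groups with missing fee are undercounted

Fix: Use COUNT(*) to count all rows regardless of NULL

Corrected query:
SELECT account, COUNT(*) FROM transactions GROUP BY account

Result:
account | COUNT(*)
--------+---------
ACC-102 | 3       
ACC-103 | 5       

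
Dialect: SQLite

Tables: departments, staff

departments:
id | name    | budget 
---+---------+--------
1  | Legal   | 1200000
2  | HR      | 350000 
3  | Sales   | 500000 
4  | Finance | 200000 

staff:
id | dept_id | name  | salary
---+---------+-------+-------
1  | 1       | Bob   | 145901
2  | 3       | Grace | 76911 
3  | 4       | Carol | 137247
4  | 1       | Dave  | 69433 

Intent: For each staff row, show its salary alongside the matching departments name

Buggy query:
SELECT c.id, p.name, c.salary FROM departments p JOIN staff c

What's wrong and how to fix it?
Bug: JOIN with no ON clause produces a cartesian product; every staff row pairs with every departments row

Fix: Specify the join condition linking the foreign key to the parent id

Corrected query:
SELECT c.id, p.name, c.salary FROM departments p JOIN staff c ON c.dept_id = p.id

Result:
id | name    | salary
---+---------+-------
1  | Legal   | 145901
2  | Sales   | 76911 
3  | Finance | 137247
4  | Legal   | 69433 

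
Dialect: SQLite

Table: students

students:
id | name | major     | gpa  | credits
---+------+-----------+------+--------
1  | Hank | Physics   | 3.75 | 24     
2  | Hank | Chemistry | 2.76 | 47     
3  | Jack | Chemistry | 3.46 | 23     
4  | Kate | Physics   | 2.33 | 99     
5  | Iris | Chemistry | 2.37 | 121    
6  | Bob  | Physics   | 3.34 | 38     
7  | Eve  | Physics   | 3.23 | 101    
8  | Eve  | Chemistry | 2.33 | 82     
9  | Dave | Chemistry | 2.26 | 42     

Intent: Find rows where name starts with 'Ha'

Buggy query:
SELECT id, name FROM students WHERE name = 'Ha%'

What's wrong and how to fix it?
Bug: Wildcards only work with LIKE; '=' treats '%' as a literal character

Fix: Use LIKE for wildcard pattern matching

Corrected query:
SELECT id, name FROM students WHERE name LIKE 'Ha%'

Result:
id | name
---+-----
1  | Hank
2  | Hank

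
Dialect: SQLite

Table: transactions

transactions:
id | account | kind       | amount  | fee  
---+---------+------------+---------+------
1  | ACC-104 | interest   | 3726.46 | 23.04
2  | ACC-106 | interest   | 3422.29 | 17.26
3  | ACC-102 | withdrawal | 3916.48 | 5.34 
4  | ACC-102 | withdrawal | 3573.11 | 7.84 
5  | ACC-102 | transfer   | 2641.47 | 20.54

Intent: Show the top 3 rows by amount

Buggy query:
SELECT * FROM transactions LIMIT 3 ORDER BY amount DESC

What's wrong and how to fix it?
Bug: LIMIT must come after ORDER BY

Fix: Sort with ORDER BY, then apply LIMIT

Corrected query:
SELECT * FROM transactions ORDER BY amount DESC LIMIT 3

Result:
id | account | kind       | amount  | fee  
---+---------+------------+---------+------
3  | ACC-102 | withdrawal | 3916.48 | 5.34 
1  | ACC-104 | interest   | 3726.46 | 23.04
4  | ACC-102 | withdrawal | 3573.11 | 7.84 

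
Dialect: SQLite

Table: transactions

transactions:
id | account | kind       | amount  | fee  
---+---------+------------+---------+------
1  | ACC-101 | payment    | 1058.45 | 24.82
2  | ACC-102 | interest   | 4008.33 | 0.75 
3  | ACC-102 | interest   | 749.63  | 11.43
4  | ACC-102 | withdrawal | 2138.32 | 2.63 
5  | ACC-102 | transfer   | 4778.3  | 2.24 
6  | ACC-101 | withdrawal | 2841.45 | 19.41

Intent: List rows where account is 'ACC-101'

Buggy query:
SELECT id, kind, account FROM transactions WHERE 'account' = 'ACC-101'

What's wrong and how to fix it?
Bug: 'account' in single quotes is a string literal, not the column; the comparison is literal-vs-literal and never true

Fix: Reference the column as account without single quotes

Corrected query:
SELECT id, kind, account FROM transactions WHERE account = 'ACC-101'

Result:
id | kind       | account
---+------------+--------
1  | payment    | ACC-101
6  | withdrawal | ACC-101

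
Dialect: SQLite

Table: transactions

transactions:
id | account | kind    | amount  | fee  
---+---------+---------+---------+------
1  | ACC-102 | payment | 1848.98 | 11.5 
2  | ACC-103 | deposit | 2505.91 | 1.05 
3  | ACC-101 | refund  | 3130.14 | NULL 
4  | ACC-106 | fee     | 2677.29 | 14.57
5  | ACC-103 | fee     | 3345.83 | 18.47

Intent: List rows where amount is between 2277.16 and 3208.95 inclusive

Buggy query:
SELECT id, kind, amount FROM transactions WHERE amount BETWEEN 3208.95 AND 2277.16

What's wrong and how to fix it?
Bug: BETWEEN expects the lower bound first; with 3208.95 AND 2277.16 the range is empty

Fix: Write BETWEEN 2277.16 AND 3208.95

Corrected query:
SELECT id, kind, amount FROM transactions WHERE amount BETWEEN 2277.16 AND 3208.95

Result:
id | kind    | amount 
---+---------+--------
2  | deposit | 2505.91
3  | refund  | 3130.14
4  | fee     | 2677.29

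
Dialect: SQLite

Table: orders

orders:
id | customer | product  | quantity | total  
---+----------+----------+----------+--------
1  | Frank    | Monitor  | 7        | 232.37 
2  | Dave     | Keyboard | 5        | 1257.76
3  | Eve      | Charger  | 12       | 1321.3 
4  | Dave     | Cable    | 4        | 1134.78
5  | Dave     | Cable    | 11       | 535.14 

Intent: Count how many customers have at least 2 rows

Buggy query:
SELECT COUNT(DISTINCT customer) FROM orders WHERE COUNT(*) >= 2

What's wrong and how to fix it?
Bug: COUNT(*) cannot appear in WHERE; the per-group count doesn't exist yet

Fix: Group first with HAVING COUNT(*) >= 2, then COUNT the resulting groups

Corrected query:
SELECT COUNT(*) FROM (SELECT customer FROM orders GROUP BY customer HAVING COUNT(*) >= 2)

Result:
COUNT(*)
--------
1       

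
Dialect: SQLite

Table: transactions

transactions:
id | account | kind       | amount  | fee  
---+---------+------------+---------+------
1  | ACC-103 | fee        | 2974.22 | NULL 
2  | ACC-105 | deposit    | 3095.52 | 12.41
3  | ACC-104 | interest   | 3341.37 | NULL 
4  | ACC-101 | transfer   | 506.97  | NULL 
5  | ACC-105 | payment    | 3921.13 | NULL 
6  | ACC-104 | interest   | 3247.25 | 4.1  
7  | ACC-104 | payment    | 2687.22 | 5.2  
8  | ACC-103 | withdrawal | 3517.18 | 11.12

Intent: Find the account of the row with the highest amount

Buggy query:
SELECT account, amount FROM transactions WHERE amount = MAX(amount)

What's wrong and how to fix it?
Bug: WHERE is evaluated per row; an aggregate over the whole table isn't defined there

Fix: Use a subquery: WHERE amount = (SELECT MAX(amount) FROM transactions)

Corrected query:
SELECT account, amount FROM transactions WHERE amount = (SELECT MAX(amount) FROM transactions)

Result:
account | amount 
--------+--------
ACC-105 | 3921.13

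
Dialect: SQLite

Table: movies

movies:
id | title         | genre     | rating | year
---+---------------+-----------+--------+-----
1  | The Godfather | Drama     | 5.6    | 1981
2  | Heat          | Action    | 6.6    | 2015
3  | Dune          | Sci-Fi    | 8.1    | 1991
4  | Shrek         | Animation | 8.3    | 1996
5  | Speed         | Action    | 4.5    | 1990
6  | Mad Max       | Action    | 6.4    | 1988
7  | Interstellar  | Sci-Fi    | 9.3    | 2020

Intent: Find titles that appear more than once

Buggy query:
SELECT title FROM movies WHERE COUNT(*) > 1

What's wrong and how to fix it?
Bug: WHERE can't reference COUNT(*); aggregates are computed after WHERE

Fix: Group first, then use HAVING for the count condition

Corrected query:
SELECT title FROM movies GROUP BY title HAVING COUNT(*) > 1

Result:
(no rows)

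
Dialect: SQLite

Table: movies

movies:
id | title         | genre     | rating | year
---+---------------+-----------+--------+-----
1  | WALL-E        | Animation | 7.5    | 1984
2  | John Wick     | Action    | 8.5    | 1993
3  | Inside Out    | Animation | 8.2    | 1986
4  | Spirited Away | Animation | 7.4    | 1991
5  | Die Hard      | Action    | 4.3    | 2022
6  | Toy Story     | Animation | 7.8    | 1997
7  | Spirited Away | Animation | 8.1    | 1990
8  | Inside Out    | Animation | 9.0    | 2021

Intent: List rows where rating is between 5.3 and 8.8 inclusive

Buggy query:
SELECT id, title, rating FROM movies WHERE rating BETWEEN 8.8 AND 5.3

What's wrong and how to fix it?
Bug: The bounds are reversed; BETWEEN a AND b requires a <= b to match anything

Fix: Swap the bounds so the smaller value comes first

Corrected query:
SELECT id, title, rating FROM movies WHERE rating BETWEEN 5.3 AND 8.8

Result:
id | title         | rating
---+---------------+-------
1  | WALL-E        | 7.5   
2  | John Wick     | 8.5   
3  | Inside Out    | 8.2   
4  | Spirited Away | 7.4   
6  | Toy Story     | 7.8   
7  | Spirited Away | 8.1   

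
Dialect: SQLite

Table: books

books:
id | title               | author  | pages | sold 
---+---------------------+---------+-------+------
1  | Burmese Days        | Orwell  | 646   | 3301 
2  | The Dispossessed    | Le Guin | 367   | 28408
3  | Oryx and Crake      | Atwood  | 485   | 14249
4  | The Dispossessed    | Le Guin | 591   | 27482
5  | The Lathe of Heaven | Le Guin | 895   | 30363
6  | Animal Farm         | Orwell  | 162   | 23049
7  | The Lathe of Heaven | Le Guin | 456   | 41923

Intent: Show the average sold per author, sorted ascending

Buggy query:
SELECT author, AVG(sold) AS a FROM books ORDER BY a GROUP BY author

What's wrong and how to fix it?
Bug: GROUP BY must precede ORDER BY

Fix: Reorder: SELECT … FROM … GROUP BY … ORDER BY …

Corrected query:
SELECT author, AVG(sold) AS a FROM books GROUP BY author ORDER BY a

Result:
author  | a    
--------+------
Orwell  | 13175
Atwood  | 14249
Le Guin | 32044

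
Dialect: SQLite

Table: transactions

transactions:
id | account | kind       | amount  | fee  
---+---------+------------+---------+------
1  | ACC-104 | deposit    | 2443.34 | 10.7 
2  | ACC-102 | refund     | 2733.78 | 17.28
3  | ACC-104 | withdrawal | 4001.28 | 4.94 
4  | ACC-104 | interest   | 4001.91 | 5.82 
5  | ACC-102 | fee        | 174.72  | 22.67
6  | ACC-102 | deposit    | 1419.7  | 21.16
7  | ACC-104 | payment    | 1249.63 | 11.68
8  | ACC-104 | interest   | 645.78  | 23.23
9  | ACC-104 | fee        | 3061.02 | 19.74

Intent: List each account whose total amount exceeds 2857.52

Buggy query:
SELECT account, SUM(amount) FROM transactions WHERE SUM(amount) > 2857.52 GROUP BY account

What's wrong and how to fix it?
Bug: Aggregate functions cannot appear in a WHERE clause

Fix: Use HAVING (which filters groups after aggregation) instead of WHERE

Corrected query:
SELECT account, SUM(amount) FROM transactions GROUP BY account HAVING SUM(amount) > 2857.52

Result:
account | SUM(amount)
--------+------------
ACC-102 | 4328.2     
ACC-104 | 15402.96   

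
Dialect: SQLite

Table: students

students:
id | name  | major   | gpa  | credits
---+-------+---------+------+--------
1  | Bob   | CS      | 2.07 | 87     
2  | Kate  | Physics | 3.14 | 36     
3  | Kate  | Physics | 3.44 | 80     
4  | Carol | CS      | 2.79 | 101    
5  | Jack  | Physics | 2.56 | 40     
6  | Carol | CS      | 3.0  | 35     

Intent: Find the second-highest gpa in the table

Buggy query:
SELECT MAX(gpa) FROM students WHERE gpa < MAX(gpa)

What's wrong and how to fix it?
Bug: MAX(gpa) on the right of the comparison is an aggregate-in-WHERE error

Fix: Put the inner MAX in a scalar subquery

Corrected query:
SELECT MAX(gpa) FROM students WHERE gpa < (SELECT MAX(gpa) FROM students)

Result:
MAX(gpa)
--------
3.14    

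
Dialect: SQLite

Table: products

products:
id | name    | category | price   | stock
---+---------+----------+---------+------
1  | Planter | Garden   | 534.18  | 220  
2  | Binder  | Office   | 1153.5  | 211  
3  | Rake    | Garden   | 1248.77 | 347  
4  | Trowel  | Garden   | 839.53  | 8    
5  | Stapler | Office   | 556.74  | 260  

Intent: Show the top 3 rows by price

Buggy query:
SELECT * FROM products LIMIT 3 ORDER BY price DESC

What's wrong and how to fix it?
Bug: LIMIT must come after ORDER BY

Fix: Swap the clauses: ORDER BY first, then LIMIT

Corrected query:
SELECT * FROM products ORDER BY price DESC LIMIT 3

Result:
id | name   | category | price   | stock
---+--------+----------+---------+------
3  | Rake   | Garden   | 1248.77 | 347  
2  | Binder | Office   | 1153.5  | 211  
4  | Trowel | Garden   | 839.53  | 8    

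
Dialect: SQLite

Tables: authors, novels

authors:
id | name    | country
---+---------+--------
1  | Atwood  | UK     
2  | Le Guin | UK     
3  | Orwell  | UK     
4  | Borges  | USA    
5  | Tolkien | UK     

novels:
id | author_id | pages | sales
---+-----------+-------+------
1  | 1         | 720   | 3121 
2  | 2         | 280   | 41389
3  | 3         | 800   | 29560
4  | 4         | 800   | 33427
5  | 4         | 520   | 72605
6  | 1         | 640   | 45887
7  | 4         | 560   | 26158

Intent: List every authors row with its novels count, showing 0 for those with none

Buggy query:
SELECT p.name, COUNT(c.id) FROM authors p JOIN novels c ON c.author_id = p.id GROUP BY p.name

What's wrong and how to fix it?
Bug: An inner join excludes parents with zero children

Fix: Switch to LEFT JOIN to retain unmatched parent rows

Corrected query:
SELECT p.name, COUNT(c.id) FROM authors p LEFT JOIN novels c ON c.author_id = p.id GROUP BY p.name

Result:
name    | COUNT(c.id)
--------+------------
Atwood  | 2          
Borges  | 3          
Le Guin | 1          
Orwell  | 1          
Tolkien | 0          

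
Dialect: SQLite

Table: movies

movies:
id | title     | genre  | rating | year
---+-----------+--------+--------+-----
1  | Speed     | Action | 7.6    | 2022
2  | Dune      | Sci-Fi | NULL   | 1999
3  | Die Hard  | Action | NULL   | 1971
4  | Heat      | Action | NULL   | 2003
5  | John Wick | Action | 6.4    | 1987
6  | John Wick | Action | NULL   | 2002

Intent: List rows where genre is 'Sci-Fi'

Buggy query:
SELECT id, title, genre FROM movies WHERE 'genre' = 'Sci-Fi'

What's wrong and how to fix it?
Bug: 'genre' in single quotes is a string literal, not the column; the comparison is literal-vs-literal and never true

Fix: Remove the quotes around the column name (or use double quotes for an identifier)

Corrected query:
SELECT id, title, genre FROM movies WHERE genre = 'Sci-Fi'

Result:
id | title | genre 
---+-------+-------
2  | Dune  | Sci-Fi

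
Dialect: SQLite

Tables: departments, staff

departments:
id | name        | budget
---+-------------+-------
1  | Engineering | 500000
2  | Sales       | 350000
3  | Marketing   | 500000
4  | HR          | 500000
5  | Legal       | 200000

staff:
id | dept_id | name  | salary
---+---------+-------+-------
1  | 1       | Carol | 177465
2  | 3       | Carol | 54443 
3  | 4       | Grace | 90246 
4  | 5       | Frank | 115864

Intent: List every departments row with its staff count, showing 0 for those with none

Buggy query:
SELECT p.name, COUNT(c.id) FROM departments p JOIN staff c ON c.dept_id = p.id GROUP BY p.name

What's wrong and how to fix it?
Bug: An inner join excludes parents with zero children

Fix: Switch to LEFT JOIN to retain unmatched parent rows

Corrected query:
SELECT p.name, COUNT(c.id) FROM departments p LEFT JOIN staff c ON c.dept_id = p.id GROUP BY p.name

Result:
name        | COUNT(c.id)
------------+------------
Engineering | 1          
HR          | 1          
Legal       | 1          
Marketing   | 1          
Sales       | 0          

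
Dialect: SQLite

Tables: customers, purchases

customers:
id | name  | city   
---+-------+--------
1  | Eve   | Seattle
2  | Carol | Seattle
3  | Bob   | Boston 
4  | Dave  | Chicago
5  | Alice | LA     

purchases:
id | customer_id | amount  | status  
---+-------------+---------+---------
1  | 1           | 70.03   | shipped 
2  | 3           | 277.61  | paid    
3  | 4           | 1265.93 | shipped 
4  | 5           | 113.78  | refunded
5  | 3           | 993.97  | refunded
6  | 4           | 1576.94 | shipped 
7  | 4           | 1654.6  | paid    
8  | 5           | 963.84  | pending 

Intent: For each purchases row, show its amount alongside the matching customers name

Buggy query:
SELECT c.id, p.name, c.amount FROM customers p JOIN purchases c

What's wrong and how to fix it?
Bug: JOIN with no ON clause produces a cartesian product; every purchases row pairs with every customers row

Fix: Specify the join condition linking the foreign key to the parent id

Corrected query:
SELECT c.id, p.name, c.amount FROM customers p JOIN purchases c ON c.customer_id = p.id

Result:
id | name  | amount 
---+-------+--------
1  | Eve   | 70.03  
2  | Bob   | 277.61 
3  | Dave  | 1265.93
4  | Alice | 113.78 
5  | Bob   | 993.97 
6  | Dave  | 1576.94
7  | Dave  | 1654.6 
8  | Alice | 963.84 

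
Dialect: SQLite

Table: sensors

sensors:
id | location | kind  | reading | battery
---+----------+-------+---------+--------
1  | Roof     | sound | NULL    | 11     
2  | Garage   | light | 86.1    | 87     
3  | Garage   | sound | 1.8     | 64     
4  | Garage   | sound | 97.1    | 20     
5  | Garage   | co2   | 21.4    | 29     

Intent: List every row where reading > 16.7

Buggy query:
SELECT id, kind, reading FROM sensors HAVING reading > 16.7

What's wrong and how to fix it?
Bug: HAVING filters the output of aggregation, but this query has no GROUP BY and no aggregate functions, so SQLite rejects it (HAVING clause on a non-aggregate query); the condition here is per row

Fix: Replace HAVING with WHERE since the condition applies to individual rows

Corrected query:
SELECT id, kind, reading FROM sensors WHERE reading > 16.7

Result:
id | kind  | reading
---+-------+--------
2  | light | 86.1   
4  | sound | 97.1   
5  | co2   | 21.4   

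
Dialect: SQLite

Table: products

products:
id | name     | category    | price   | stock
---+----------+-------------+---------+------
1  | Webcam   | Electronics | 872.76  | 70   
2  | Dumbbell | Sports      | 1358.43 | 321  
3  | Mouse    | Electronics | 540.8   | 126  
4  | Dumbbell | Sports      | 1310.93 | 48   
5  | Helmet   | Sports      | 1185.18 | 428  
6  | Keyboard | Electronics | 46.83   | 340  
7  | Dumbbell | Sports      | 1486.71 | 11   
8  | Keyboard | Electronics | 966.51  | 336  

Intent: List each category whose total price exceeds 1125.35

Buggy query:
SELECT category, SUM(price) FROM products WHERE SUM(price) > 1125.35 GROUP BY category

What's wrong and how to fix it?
Bug: Aggregate functions cannot appear in a WHERE clause

Fix: Move the aggregate condition to a HAVING clause

Corrected query:
SELECT category, SUM(price) FROM products GROUP BY category HAVING SUM(price) > 1125.35

Result:
category    | SUM(price)
------------+-----------
Electronics | 2426.9    
Sports      | 5341.25   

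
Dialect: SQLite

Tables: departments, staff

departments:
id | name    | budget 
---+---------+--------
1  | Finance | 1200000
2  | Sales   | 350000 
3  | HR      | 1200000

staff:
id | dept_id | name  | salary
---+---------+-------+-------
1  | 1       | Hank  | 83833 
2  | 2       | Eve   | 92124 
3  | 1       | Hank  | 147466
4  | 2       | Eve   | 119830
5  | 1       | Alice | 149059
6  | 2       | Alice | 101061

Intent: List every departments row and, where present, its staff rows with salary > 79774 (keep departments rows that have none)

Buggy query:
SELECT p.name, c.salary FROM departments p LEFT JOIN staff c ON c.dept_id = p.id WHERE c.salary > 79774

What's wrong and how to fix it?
Bug: A WHERE condition on the right-hand table after LEFT JOIN drops unmatched parents

Fix: Put 'c.salary > 79774' in the JOIN's ON clause instead of WHERE

Corrected query:
SELECT p.name, c.salary FROM departments p LEFT JOIN staff c ON c.dept_id = p.id AND c.salary > 79774

Result:
name    | salary
--------+-------
Finance | 83833 
Finance | 147466
Finance | 149059
Sales   | 92124 
Sales   | 101061
Sales   | 119830
HR      | NULL  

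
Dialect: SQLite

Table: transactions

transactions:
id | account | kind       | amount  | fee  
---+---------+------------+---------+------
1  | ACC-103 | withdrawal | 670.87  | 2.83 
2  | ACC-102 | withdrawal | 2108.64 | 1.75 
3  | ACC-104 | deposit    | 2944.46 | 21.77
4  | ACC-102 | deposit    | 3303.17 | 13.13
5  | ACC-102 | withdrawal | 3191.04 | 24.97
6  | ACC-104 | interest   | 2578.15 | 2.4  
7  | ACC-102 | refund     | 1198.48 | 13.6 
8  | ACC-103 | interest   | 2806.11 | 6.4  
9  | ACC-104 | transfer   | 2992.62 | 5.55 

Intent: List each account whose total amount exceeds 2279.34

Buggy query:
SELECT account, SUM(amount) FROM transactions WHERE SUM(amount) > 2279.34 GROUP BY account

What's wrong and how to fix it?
Bug: Aggregate functions cannot appear in a WHERE clause

Fix: Use HAVING (which filters groups after aggregation) instead of WHERE

Corrected query:
SELECT account, SUM(amount) FROM transactions GROUP BY account HAVING SUM(amount) > 2279.34

Result:
account | SUM(amount)
--------+------------
ACC-102 | 9801.33    
ACC-103 | 3476.98    
ACC-104 | 8515.23    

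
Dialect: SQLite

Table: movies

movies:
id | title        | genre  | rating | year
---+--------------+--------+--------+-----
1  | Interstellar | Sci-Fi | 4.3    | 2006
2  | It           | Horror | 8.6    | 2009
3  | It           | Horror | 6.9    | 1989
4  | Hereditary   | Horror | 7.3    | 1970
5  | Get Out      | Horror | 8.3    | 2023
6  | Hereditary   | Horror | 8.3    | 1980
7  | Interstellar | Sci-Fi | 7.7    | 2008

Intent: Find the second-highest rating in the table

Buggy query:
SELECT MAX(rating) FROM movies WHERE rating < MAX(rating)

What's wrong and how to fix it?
Bug: The inner MAX is an aggregate inside WHERE, which is not allowed

Fix: Compute the overall MAX in a subquery, then take MAX of rows below it

Corrected query:
SELECT MAX(rating) FROM movies WHERE rating < (SELECT MAX(rating) FROM movies)

Result:
MAX(rating)
-----------
8.3        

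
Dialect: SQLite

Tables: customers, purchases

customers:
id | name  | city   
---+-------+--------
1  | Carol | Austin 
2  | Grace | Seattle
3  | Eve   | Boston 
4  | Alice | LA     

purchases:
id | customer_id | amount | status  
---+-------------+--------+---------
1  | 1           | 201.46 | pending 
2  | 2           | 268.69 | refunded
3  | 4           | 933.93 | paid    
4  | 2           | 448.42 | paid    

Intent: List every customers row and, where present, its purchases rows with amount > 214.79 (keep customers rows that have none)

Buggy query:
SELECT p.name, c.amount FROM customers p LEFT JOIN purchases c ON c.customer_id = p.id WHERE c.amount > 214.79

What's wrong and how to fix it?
Bug: A WHERE condition on the right-hand table after LEFT JOIN drops unmatched parents

Fix: Move the right-table condition into the ON clause so unmatched parents are kept

Corrected query:
SELECT p.name, c.amount FROM customers p LEFT JOIN purchases c ON c.customer_id = p.id AND c.amount > 214.79

Result:
name  | amount
------+-------
Carol | NULL  
Grace | 268.69
Grace | 448.42
Eve   | NULL  
Alice | 933.93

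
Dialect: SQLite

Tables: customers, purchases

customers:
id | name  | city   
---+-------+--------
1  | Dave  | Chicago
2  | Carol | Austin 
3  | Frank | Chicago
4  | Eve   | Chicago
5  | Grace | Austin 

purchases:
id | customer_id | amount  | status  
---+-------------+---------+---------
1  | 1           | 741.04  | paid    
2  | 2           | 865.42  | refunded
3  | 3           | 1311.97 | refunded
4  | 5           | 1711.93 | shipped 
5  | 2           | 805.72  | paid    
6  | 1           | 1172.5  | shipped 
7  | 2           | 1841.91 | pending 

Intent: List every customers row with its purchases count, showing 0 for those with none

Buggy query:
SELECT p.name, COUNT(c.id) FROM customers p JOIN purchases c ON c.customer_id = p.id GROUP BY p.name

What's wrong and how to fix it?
Bug: An inner join excludes parents with zero children

Fix: Switch to LEFT JOIN to retain unmatched parent rows

Corrected query:
SELECT p.name, COUNT(c.id) FROM customers p LEFT JOIN purchases c ON c.customer_id = p.id GROUP BY p.name

Result:
name  | COUNT(c.id)
------+------------
Carol | 3          
Dave  | 2          
Eve   | 0          
Frank | 1          
Grace | 1          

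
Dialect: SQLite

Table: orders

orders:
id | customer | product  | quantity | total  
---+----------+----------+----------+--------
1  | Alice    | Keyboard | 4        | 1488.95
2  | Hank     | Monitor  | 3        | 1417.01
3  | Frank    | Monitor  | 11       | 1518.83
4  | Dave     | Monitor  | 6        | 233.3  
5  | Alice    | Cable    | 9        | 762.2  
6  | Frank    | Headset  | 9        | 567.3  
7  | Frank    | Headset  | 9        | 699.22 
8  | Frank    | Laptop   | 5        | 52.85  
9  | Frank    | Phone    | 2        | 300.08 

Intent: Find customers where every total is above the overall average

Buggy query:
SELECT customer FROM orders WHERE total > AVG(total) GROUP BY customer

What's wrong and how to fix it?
Bug: WHERE evaluates per row before aggregation, so AVG() is unavailable

Fix: Compute the overall average in a scalar subquery and compare each group's MIN against it in HAVING

Corrected query:
SELECT customer FROM orders GROUP BY customer HAVING MIN(total) > (SELECT AVG(total) FROM orders)

Result:
customer
--------
Hank    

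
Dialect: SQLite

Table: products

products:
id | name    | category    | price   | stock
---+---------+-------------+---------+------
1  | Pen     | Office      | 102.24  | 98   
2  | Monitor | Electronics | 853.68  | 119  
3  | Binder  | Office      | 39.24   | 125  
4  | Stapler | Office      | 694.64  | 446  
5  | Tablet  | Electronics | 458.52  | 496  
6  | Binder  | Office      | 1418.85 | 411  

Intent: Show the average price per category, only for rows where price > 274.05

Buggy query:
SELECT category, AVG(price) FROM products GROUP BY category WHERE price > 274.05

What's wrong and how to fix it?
Bug: Row-level WHERE must come before GROUP BY in the clause order

Fix: Place WHERE between FROM and GROUP BY

Corrected query:
SELECT category, AVG(price) FROM products WHERE price > 274.05 GROUP BY category

Result:
category    | AVG(price)
------------+-----------
Electronics | 656.1     
Office      | 1056.745  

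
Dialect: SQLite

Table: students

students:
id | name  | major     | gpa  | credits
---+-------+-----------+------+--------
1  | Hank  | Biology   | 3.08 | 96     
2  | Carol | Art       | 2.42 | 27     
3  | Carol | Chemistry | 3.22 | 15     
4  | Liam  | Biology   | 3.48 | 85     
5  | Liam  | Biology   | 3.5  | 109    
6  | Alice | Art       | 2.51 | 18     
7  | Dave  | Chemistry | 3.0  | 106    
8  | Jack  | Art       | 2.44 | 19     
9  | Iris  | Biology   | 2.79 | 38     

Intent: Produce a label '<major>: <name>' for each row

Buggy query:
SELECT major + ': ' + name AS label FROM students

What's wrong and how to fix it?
Bug: SQLite uses || for string concatenation; + coerces text to numbers (yielding 0)

Fix: Use the || operator for string concatenation

Corrected query:
SELECT major || ': ' || name AS label FROM students

Result:
label           
----------------
Biology: Hank   
Art: Carol      
Chemistry: Carol
Biology: Liam   
Biology: Liam   
Art: Alice      
Chemistry: Dave 
Art: Jack       
Biology: Iris   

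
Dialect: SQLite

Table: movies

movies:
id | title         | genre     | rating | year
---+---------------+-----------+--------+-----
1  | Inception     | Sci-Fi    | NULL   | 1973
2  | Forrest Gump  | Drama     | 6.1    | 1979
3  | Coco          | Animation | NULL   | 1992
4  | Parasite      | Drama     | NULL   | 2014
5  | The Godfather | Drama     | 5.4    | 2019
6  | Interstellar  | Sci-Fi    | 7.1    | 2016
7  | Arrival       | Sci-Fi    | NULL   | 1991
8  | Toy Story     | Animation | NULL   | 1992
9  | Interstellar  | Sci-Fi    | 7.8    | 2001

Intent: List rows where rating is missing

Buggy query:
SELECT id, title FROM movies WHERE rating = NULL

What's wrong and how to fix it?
Bug: '= NULL' is always unknown in SQL three-valued logic, so no rows match

Fix: Use IS NULL to test for NULL

Corrected query:
SELECT id, title FROM movies WHERE rating IS NULL

Result:
id | title    
---+----------
1  | Inception
3  | Coco     
4  | Parasite 
7  | Arrival  
8  | Toy Story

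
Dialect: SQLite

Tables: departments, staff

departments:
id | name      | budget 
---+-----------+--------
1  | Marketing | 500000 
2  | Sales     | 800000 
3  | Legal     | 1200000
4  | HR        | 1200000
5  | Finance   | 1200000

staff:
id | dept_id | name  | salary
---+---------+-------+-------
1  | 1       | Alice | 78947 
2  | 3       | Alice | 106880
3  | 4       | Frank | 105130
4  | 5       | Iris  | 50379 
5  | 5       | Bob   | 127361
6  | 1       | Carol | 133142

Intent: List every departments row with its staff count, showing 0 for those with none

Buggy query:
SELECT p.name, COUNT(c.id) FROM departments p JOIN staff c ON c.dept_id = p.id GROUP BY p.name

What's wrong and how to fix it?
Bug: An inner join excludes parents with zero children

Fix: Switch to LEFT JOIN to retain unmatched parent rows

Corrected query:
SELECT p.name, COUNT(c.id) FROM departments p LEFT JOIN staff c ON c.dept_id = p.id GROUP BY p.name

Result:
name      | COUNT(c.id)
----------+------------
Finance   | 2          
HR        | 1          
Legal     | 1          
Marketing | 2          
Sales     | 0          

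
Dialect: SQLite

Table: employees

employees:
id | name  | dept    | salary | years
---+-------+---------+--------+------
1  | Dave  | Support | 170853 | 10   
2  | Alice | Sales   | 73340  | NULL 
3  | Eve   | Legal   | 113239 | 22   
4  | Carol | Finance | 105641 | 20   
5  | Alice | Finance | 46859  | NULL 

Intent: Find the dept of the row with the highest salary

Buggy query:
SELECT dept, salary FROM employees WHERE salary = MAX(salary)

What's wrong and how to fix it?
Bug: WHERE is evaluated per row; an aggregate over the whole table isn't defined there

Fix: Use a subquery: WHERE salary = (SELECT MAX(salary) FROM employees)

Corrected query:
SELECT dept, salary FROM employees WHERE salary = (SELECT MAX(salary) FROM employees)

Result:
dept    | salary
--------+-------
Support | 170853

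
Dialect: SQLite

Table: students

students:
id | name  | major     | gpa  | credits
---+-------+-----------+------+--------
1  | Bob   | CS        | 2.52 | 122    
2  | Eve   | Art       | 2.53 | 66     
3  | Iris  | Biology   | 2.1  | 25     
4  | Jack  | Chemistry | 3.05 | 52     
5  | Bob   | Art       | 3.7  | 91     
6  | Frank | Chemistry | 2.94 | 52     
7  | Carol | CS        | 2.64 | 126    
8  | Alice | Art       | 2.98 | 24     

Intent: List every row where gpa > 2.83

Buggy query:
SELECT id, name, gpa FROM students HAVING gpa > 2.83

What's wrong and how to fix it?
Bug: This is a non-aggregate query (no GROUP BY, no aggregates), so in SQLite the HAVING clause is invalid here; a row-level condition belongs in WHERE

Fix: Use WHERE for row-level filtering

Corrected query:
SELECT id, name, gpa FROM students WHERE gpa > 2.83

Result:
id | name  | gpa 
---+-------+-----
4  | Jack  | 3.05
5  | Bob   | 3.7 
6  | Frank | 2.94
8  | Alice | 2.98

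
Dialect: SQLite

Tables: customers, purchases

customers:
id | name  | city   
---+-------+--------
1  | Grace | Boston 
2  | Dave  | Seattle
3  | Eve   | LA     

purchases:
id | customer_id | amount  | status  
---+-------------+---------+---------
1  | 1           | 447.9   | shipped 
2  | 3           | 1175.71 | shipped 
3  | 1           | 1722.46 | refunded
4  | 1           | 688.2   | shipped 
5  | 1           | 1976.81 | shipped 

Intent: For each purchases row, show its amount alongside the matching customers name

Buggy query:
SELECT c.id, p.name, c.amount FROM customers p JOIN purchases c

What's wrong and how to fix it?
Bug: JOIN with no ON clause produces a cartesian product; every purchases row pairs with every customers row

Fix: Specify the join condition linking the foreign key to the parent id

Corrected query:
SELECT c.id, p.name, c.amount FROM customers p JOIN purchases c ON c.customer_id = p.id

Result:
id | name  | amount 
---+-------+--------
1  | Grace | 447.9  
2  | Eve   | 1175.71
3  | Grace | 1722.46
4  | Grace | 688.2  
5  | Grace | 1976.81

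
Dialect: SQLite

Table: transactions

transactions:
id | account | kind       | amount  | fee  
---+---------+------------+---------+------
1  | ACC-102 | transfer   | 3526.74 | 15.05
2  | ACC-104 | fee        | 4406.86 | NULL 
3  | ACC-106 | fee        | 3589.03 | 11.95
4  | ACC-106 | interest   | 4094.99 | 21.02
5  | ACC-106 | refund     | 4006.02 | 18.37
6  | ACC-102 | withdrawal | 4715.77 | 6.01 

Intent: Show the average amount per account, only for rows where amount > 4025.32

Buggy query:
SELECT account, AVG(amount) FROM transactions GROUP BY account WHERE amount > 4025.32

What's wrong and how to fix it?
Bug: WHERE cannot follow GROUP BY

Fix: Move the WHERE clause before GROUP BY

Corrected query:
SELECT account, AVG(amount) FROM transactions WHERE amount > 4025.32 GROUP BY account

Result:
account | AVG(amount)
--------+------------
ACC-102 | 4715.77    
ACC-104 | 4406.86    
ACC-106 | 4094.99    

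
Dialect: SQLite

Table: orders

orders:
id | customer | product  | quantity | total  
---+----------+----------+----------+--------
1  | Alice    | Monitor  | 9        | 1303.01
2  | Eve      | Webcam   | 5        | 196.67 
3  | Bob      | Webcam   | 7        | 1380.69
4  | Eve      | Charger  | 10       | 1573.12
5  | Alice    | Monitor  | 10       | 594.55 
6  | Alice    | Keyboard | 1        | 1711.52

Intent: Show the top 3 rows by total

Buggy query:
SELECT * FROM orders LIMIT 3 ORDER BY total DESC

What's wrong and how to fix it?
Bug: LIMIT must come after ORDER BY

Fix: Sort with ORDER BY, then apply LIMIT

Corrected query:
SELECT * FROM orders ORDER BY total DESC LIMIT 3

Result:
id | customer | product  | quantity | total  
---+----------+----------+----------+--------
6  | Alice    | Keyboard | 1        | 1711.52
4  | Eve      | Charger  | 10       | 1573.12
3  | Bob      | Webcam   | 7        | 1380.69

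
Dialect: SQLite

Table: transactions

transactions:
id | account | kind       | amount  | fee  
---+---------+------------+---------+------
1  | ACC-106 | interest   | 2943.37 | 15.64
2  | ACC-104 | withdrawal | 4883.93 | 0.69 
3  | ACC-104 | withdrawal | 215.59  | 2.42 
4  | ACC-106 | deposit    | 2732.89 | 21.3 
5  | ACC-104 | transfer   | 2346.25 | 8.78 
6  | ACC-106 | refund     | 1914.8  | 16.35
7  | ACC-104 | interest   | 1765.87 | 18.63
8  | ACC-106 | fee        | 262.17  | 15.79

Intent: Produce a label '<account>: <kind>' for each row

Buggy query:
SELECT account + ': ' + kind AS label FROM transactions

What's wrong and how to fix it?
Bug: SQLite uses || for string concatenation; + coerces text to numbers (yielding 0)

Fix: Use the || operator for string concatenation

Corrected query:
SELECT account || ': ' || kind AS label FROM transactions

Result:
label              
-------------------
ACC-106: interest  
ACC-104: withdrawal
ACC-104: withdrawal
ACC-106: deposit   
ACC-104: transfer  
ACC-106: refund    
ACC-104: interest  
ACC-106: fee       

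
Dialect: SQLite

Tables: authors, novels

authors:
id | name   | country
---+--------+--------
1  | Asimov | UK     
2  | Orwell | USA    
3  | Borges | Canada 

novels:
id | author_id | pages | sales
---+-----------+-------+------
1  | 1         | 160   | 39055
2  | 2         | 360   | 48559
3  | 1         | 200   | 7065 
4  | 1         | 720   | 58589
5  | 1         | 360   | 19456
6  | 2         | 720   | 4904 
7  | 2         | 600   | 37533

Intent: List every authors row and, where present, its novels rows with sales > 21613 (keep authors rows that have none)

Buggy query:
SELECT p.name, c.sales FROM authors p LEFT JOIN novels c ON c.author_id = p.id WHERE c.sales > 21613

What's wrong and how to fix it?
Bug: Filtering c.sales in WHERE discards the NULL rows produced by LEFT JOIN, turning it into an inner join

Fix: Put 'c.sales > 21613' in the JOIN's ON clause instead of WHERE

Corrected query:
SELECT p.name, c.sales FROM authors p LEFT JOIN novels c ON c.author_id = p.id AND c.sales > 21613

Result:
name   | sales
-------+------
Asimov | 39055
Asimov | 58589
Orwell | 37533
Orwell | 48559
Borges | NULL 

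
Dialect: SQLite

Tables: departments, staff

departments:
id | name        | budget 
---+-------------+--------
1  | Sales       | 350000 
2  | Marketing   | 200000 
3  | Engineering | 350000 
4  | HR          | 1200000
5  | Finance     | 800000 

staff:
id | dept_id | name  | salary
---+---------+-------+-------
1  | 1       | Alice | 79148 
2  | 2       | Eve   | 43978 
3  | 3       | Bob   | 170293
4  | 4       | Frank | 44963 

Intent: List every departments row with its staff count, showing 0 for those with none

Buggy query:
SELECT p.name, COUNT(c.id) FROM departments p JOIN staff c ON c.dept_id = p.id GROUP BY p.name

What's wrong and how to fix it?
Bug: INNER JOIN drops departments rows that have no matching staff rows

Fix: Switch to LEFT JOIN to retain unmatched parent rows

Corrected query:
SELECT p.name, COUNT(c.id) FROM departments p LEFT JOIN staff c ON c.dept_id = p.id GROUP BY p.name

Result:
name        | COUNT(c.id)
------------+------------
Engineering | 1          
Finance     | 0          
HR          | 1          
Marketing   | 1          
Sales       | 1          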